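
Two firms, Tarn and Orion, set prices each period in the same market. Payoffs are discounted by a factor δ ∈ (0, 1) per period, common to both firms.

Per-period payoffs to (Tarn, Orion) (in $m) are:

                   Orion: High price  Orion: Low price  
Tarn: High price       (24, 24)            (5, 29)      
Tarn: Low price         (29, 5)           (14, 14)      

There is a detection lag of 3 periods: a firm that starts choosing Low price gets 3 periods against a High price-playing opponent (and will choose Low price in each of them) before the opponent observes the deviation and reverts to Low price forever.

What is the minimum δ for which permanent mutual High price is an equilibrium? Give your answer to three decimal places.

0.693

The best deviation is to choose Low price for all 3 undetected periods, earning 29 each, then 14 forever once detected.
Deviation value: 29(1−δ^3)/(1−δ) + 14δ^3/(1−δ); cooperation value: 24/(1−δ).
IC: 24 ≥ 29(1−δ^3) + 14δ^3 = 29 − 15δ^3.
So δ^3 ≥ 5/15 = 1/3, giving δ ≥ (1/3)^(1/3) ≈ 0.693.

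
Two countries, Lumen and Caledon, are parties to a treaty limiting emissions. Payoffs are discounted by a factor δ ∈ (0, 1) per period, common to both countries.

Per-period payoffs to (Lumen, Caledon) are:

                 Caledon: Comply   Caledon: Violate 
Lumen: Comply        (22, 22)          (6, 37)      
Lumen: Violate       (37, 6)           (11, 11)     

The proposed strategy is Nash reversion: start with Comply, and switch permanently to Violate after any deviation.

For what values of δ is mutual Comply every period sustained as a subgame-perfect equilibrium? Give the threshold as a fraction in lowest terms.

22/(1−δ) ≥ 37 + 11δ/(1−δ)
22 ≥ 37 − 26δ
δ ≥ 15/26.

15/26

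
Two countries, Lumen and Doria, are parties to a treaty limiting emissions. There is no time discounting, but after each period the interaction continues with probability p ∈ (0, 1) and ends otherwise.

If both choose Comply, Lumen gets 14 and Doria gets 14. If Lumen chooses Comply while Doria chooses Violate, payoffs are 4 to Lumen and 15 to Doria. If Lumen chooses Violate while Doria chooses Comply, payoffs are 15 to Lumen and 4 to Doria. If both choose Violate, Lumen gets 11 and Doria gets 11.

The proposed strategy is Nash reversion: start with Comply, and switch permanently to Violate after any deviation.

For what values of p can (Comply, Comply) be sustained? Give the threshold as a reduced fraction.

Expected cooperation value is 14 + p·14 + p²·14 + … = 14/(1−p); deviation gives 15 + p·11/(1−p).
14 ≥ 15(1−p) + 11p ⇒ 4p ≥ 1 ⇒ p ≥ 1/4.

1/4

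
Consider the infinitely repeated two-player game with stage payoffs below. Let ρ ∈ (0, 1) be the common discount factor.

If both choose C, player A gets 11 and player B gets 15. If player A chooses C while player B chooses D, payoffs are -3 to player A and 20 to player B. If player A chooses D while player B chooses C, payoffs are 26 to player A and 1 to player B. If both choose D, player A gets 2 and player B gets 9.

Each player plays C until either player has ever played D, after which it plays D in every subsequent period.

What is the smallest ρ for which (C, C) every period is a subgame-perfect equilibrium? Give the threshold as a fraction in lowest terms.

5/8

For player A: deviation gain 26−11 = 15, per-period punishment loss 11−2 = 9. IC gives ρ ≥ 15/24 = 5/8.
For player B: gain 5, loss 6 per period, so ρ ≥ 5/11.
The tighter constraint is player A's, so cooperation needs ρ ≥ 5/8.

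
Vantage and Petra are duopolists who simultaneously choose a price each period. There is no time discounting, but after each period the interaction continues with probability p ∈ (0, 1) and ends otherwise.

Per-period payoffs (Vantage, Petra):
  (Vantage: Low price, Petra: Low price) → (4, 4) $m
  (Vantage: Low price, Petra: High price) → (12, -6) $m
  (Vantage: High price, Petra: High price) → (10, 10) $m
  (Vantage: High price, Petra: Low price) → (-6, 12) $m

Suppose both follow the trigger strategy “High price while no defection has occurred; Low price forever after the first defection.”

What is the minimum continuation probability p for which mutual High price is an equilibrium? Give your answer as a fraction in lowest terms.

With no time discounting, the continuation probability p plays the role of the discount factor.
Grim-trigger IC: 10/(1−p) ≥ 12 + 4p/(1−p) ⇒ p ≥ (12−10)/(12−4) = 1/4.

1/4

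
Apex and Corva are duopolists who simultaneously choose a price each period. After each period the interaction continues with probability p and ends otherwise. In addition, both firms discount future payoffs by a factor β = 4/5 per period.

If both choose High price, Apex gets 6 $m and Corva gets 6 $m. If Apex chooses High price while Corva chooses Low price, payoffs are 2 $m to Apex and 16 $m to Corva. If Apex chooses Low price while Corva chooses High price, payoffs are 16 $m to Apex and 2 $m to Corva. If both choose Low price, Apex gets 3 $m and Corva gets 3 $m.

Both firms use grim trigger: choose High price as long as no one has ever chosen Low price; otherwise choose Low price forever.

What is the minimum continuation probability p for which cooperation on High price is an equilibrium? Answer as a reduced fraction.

With continuation probability p and discount β, the effective per-period discount factor is βp.
Grim-trigger IC: βp ≥ (16−6)/(16−3) = 10/13.
So p ≥ (10/13)/(4/5) = 25/26.

25/26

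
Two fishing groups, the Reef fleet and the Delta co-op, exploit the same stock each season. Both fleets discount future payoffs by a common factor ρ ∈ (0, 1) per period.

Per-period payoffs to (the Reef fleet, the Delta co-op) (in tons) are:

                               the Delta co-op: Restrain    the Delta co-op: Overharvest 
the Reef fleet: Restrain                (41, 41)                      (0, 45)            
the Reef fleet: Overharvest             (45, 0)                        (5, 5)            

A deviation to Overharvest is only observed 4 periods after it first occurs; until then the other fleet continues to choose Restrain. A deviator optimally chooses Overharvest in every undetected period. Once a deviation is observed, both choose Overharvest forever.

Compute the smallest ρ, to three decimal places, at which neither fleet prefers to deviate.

0.562

The best deviation is to choose Overharvest for all 4 undetected periods, earning 45 each, then 5 forever once detected.
Deviation value: 45(1−ρ^4)/(1−ρ) + 5ρ^4/(1−ρ); cooperation value: 41/(1−ρ).
IC: 41 ≥ 45(1−ρ^4) + 5ρ^4 = 45 − 40ρ^4.
So ρ^4 ≥ 4/40 = 1/10, giving ρ ≥ (1/10)^(1/4) ≈ 0.562.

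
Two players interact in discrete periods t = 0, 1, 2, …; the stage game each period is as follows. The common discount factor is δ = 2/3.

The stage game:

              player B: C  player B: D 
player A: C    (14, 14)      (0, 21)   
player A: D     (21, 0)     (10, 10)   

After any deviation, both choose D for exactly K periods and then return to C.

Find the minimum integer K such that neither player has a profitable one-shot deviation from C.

6

No profitable deviation requires (14−10)(δ+…+δ^K) ≥ 21−14, i.e. δ+…+δ^K ≥ 7/4 ≈ 1.7500.
With δ = 2/3, the partial sums are K=1: 0.6667, K=2: 1.1111, K=3: 1.4074, K=4: 1.6049, K=5: 1.7366, K=6: 1.8244.
K = 6 is the first length at which the sum reaches 1.7500.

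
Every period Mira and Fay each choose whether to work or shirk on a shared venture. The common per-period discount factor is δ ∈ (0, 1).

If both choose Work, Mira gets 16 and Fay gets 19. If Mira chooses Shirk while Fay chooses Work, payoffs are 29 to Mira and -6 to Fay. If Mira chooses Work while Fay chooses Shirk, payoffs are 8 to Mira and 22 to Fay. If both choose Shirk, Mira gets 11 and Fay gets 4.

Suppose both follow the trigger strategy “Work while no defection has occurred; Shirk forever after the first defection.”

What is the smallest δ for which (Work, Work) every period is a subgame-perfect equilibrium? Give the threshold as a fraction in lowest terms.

Mira's threshold: (29−16)/(29−11) = 13/18.
Fay's threshold: (22−19)/(22−4) = 1/6.
13/18 > 1/6, so Mira binds and δ* = 13/18.

13/18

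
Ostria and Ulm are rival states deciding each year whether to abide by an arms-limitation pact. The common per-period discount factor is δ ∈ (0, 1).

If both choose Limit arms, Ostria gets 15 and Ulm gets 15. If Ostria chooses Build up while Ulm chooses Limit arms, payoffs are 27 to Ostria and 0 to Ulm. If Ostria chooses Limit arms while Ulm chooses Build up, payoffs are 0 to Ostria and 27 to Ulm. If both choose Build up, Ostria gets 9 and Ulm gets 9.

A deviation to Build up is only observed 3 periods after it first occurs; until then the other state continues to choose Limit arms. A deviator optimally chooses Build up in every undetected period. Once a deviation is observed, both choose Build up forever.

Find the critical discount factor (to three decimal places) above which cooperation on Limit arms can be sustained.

0.874

A deviator earns 27 for 3 periods, then 9 forever; cooperating earns 15 forever. Multiplying the IC by (1−δ):
15 ≥ 27(1−δ^3) + 9δ^3, so 18·δ^3 ≥ 12 and δ^3 ≥ 2/3.
δ ≥ (2/3)^(1/3) ≈ 0.874.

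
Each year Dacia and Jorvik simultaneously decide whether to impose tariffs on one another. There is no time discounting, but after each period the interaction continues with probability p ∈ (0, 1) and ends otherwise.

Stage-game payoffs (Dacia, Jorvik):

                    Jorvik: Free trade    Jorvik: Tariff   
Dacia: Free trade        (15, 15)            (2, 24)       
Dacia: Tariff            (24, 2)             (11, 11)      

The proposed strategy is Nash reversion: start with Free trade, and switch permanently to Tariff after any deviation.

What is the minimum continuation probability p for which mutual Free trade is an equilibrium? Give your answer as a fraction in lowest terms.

9/13

With no time discounting, the continuation probability p plays the role of the discount factor.
Grim-trigger IC: 15/(1−p) ≥ 24 + 11p/(1−p) ⇒ p ≥ (24−15)/(24−11) = 9/13.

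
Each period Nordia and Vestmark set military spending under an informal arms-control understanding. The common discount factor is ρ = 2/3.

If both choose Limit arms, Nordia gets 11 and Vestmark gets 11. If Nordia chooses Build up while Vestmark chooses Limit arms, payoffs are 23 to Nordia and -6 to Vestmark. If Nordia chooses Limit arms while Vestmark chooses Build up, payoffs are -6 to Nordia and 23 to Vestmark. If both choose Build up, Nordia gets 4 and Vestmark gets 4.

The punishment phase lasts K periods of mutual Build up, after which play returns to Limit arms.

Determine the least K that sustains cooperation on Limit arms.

IC: ρ(1−ρ^K)/(1−ρ) ≥ (23−11)/(11−4) = 12/7.
With ρ = 2/3: need 1 − ρ^K ≥ 12/7·(1−2/3)/(2/3), i.e. ρ^K ≤ 0.1429.
Since (2/3)^4 = 0.1975 and (2/3)^5 = 0.1317, the smallest such K is 5.

5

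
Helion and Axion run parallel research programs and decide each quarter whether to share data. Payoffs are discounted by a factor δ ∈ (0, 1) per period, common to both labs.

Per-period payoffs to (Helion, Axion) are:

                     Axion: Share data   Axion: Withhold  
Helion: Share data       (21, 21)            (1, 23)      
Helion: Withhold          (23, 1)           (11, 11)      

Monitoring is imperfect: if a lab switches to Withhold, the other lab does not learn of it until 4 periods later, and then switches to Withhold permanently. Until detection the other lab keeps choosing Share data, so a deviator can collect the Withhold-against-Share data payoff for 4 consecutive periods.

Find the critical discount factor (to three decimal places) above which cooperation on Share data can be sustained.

0.639

A deviator earns 23 for 4 periods, then 11 forever; cooperating earns 21 forever. Multiplying the IC by (1−δ):
21 ≥ 23(1−δ^4) + 11δ^4, so 12·δ^4 ≥ 2 and δ^4 ≥ 1/6.
δ ≥ (1/6)^(1/4) ≈ 0.639.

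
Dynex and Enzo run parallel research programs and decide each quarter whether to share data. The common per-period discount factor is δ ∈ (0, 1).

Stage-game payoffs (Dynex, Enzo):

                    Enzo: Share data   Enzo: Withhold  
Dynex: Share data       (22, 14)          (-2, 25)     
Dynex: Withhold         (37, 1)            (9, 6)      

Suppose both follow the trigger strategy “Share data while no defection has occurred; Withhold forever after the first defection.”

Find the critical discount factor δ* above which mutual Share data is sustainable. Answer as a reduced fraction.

For Dynex: deviation gain 37−22 = 15, per-period punishment loss 22−9 = 13. IC gives δ ≥ 15/28.
For Enzo: gain 11, loss 8 per period, so δ ≥ 11/19.
The tighter constraint is Enzo's, so cooperation needs δ ≥ 11/19.

11/19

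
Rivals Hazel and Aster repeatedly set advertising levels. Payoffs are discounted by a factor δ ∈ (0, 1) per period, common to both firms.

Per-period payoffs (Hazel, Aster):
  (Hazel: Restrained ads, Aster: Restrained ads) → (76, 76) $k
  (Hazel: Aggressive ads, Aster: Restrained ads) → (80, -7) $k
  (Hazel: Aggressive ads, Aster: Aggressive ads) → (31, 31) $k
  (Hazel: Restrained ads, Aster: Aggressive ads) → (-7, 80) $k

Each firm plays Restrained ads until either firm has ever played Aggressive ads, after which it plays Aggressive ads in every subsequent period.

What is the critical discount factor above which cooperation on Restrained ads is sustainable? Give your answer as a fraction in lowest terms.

One-period gain from deviating is 80 − 76 = 4. The loss is 76 − 31 = 45 in every subsequent period, with present value 45·δ/(1−δ).
Deviation is unprofitable when 45·δ/(1−δ) ≥ 4, i.e. δ/(1−δ) ≥ 4/45.
Equivalently δ ≥ 4/(4+45) = 4/49.

4/49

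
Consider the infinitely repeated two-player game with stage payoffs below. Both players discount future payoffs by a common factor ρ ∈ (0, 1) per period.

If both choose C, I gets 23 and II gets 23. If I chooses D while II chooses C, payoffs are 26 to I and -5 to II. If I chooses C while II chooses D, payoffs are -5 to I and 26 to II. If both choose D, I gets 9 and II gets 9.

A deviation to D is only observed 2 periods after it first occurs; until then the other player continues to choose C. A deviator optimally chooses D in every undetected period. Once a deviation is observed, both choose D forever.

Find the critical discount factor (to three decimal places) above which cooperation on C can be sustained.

0.420

The best deviation is to choose D for all 2 undetected periods, earning 26 each, then 9 forever once detected.
Deviation value: 26(1−ρ^2)/(1−ρ) + 9ρ^2/(1−ρ); cooperation value: 23/(1−ρ).
IC: 23 ≥ 26(1−ρ^2) + 9ρ^2 = 26 − 17ρ^2.
So ρ^2 ≥ 3/17, giving ρ ≥ (3/17)^(1/2) ≈ 0.420.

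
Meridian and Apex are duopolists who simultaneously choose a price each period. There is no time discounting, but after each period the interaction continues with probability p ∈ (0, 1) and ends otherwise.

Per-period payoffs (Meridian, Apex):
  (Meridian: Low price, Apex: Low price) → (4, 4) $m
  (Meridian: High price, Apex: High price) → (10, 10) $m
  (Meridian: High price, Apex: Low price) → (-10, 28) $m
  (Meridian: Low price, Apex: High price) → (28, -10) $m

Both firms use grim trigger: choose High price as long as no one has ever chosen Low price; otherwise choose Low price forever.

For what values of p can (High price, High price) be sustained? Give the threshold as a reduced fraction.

With no time discounting, the continuation probability p plays the role of the discount factor.
Grim-trigger IC: 10/(1−p) ≥ 28 + 4p/(1−p) ⇒ p ≥ (28−10)/(28−4) = 3/4.

3/4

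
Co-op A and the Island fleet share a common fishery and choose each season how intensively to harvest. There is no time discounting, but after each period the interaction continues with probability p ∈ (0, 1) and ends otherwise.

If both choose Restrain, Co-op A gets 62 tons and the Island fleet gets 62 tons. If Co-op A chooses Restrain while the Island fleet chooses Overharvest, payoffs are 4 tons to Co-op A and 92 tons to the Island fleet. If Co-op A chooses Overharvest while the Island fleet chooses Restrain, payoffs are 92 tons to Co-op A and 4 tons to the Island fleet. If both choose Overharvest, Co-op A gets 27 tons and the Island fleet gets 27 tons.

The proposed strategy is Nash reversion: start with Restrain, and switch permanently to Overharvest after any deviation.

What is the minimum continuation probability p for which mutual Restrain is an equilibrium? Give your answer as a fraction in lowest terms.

Expected cooperation value is 62 + p·62 + p²·62 + … = 62/(1−p); deviation gives 92 + p·27/(1−p).
62 ≥ 92(1−p) + 27p ⇒ 65p ≥ 30 ⇒ p ≥ 30/65 = 6/13.

6/13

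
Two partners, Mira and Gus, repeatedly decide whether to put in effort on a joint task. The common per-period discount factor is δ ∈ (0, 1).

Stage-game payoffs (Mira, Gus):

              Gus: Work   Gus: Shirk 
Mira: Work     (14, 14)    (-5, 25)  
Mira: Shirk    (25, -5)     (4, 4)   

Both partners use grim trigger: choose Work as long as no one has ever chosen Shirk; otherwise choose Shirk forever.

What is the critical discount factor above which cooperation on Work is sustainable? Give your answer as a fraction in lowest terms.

11/21

Cooperation forever yields 14 each period: 14/(1−δ).
Deviating yields 25 once, then 4 forever: 25 + 4δ/(1−δ).
No profitable deviation requires 14/(1−δ) ≥ 25 + 4δ/(1−δ).
Multiplying by (1−δ): 14 ≥ 25(1−δ) + 4δ = 25 − 21δ.
So 21δ ≥ 11, i.e. δ ≥ 11/21.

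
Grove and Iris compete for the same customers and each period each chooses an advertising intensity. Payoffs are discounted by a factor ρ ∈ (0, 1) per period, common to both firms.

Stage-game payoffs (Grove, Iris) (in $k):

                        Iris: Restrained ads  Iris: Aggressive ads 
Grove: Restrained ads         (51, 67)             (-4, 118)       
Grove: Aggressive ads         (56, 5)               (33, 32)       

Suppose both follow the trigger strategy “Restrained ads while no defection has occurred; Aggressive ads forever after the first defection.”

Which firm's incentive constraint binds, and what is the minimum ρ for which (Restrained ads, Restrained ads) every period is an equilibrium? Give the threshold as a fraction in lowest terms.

Grove's threshold: (56−51)/(56−33) = 5/23.
Iris's threshold: (118−67)/(118−32) = 51/86.
5/23 < 51/86, so Iris binds and ρ* = 51/86.

Iris; ρ ≥ 51/86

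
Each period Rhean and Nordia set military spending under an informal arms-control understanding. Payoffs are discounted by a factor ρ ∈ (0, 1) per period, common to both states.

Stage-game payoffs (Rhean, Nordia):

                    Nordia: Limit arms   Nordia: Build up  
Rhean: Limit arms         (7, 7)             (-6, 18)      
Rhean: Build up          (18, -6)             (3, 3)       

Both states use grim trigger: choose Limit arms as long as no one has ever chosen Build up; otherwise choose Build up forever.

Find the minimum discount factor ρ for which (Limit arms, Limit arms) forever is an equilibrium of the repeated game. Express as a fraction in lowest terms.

One-period gain from deviating is 18 − 7 = 11. The loss is 7 − 3 = 4 in every subsequent period, with present value 4·ρ/(1−ρ).
Deviation is unprofitable when 4·ρ/(1−ρ) ≥ 11, i.e. ρ/(1−ρ) ≥ 11/4.
Equivalently ρ ≥ 11/(11+4) = 11/15.

11/15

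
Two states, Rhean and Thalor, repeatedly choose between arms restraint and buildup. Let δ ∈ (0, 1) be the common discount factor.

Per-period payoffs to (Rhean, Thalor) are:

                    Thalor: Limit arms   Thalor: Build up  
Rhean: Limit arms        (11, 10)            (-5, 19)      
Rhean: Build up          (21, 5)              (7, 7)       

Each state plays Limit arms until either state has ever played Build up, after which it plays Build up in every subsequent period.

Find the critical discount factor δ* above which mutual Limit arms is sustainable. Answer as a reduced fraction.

3/4

Rhean's threshold: (21−11)/(21−7) = 5/7.
Thalor's threshold: (19−10)/(19−7) = 3/4.
5/7 < 3/4, so Thalor binds and δ* = 3/4.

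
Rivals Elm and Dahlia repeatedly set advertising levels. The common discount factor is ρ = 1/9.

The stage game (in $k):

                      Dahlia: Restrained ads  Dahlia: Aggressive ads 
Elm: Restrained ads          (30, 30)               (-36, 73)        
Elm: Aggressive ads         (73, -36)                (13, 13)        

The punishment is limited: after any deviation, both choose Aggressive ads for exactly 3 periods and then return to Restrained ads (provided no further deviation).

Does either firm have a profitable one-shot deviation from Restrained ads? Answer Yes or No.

A one-shot deviation gives 73 now, then 13 for 3 periods, then back to 30.
Gain from deviating: (73−30) today; loss: (30−13) in each of the next 3 periods.
No-deviation condition: (30−13)(ρ+…+ρ^3) ≥ 73−30, i.e. ρ+…+ρ^3 ≥ 43/17.
At ρ = 1/9: ρ+…+ρ^3 = 0.1248 < 2.5294.
So cooperation is not sustainable.

Yes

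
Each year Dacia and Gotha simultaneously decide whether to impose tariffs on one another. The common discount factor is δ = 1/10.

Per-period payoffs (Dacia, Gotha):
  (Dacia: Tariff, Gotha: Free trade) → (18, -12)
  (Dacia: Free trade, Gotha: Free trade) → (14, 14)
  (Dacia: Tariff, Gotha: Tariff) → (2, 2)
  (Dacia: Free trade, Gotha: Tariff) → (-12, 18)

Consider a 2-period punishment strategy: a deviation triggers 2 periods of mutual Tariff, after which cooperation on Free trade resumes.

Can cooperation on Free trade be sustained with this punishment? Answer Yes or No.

IC: δ+…+δ^2 ≥ (18−14)/(14−2) = 1/3.
At δ = 1/10: partial sum = 0.1100 < 0.3333. Cooperation not sustainable.

No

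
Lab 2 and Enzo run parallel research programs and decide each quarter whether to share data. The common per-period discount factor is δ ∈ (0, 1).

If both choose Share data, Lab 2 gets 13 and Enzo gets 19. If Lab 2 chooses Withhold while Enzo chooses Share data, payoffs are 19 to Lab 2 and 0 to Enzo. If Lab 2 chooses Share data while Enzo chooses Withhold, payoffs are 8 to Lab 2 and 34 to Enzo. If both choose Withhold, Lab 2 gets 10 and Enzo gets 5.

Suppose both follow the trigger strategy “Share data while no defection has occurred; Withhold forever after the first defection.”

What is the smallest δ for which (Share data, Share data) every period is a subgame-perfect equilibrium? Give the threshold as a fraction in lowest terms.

2/3

Lab 2's threshold: (19−13)/(19−10) = 2/3.
Enzo's threshold: (34−19)/(34−5) = 15/29.
2/3 > 15/29, so Lab 2 binds and δ* = 2/3.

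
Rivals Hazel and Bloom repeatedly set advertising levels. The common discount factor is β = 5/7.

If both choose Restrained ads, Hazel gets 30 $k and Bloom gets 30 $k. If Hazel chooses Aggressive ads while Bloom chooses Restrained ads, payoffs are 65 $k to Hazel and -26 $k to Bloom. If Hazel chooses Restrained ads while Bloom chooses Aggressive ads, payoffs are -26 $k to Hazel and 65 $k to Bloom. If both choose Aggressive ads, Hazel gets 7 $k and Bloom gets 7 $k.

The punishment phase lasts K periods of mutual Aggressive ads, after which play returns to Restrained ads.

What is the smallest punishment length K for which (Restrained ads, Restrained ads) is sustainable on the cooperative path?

3

IC: β(1−β^K)/(1−β) ≥ (65−30)/(30−7) = 35/23.
With β = 5/7: need 1 − β^K ≥ 35/23·(1−5/7)/(5/7), i.e. β^K ≤ 0.3913.
Since (5/7)^2 = 0.5102 and (5/7)^3 = 0.3644, the smallest such K is 3.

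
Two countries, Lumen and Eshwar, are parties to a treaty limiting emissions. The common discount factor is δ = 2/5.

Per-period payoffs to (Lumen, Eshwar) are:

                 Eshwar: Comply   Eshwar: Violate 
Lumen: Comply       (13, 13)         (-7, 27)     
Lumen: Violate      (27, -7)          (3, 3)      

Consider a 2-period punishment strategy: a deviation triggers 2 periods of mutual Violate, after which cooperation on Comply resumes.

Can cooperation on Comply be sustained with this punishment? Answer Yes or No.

No

Comparing payoff streams over the 3 periods until play realigns: cooperate → 13(1+δ+…+δ^2); deviate → 27 + 3(δ+…+δ^2).
Cooperation is sustained iff (13−3)(δ+…+δ^2) ≥ 27−13.
δ+…+δ^2 = 2/5·(1−(2/5)^2)/(1−2/5) = 0.5600, and (27−13)/(13−3) = 1.4000.
0.5600 < 1.4000, so cooperation is not sustainable.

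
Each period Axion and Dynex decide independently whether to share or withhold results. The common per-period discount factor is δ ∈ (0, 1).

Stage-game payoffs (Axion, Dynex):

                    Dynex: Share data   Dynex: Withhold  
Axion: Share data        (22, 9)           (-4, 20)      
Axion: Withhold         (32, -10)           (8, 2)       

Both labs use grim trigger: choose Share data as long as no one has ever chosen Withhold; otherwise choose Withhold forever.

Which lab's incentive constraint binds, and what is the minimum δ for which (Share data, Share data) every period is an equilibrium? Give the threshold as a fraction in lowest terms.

Axion: cooperation gives 22 each period; deviation gives 32 once then 8 forever.
  22/(1−δ) ≥ 32 + 8δ/(1−δ) ⇒ δ ≥ 10/24 = 5/12.
Dynex: cooperation gives 9 each period; deviation gives 20 once then 2 forever.
  δ ≥ 11/18.
Both must hold, so the binding constraint is Dynex's: δ ≥ 11/18.

Dynex; δ ≥ 11/18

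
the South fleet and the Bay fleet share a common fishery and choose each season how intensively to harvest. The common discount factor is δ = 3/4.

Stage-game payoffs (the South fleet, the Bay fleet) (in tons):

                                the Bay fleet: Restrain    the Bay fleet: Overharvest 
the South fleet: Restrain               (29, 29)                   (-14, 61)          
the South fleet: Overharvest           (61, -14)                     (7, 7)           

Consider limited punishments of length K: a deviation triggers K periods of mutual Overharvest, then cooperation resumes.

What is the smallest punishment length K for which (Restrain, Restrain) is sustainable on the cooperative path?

IC: δ(1−δ^K)/(1−δ) ≥ (61−29)/(29−7) = 16/11.
With δ = 3/4: need 1 − δ^K ≥ 16/11·(1−3/4)/(3/4), i.e. δ^K ≤ 0.5152.
Since (3/4)^2 = 0.5625 and (3/4)^3 = 0.4219, the smallest such K is 3.

3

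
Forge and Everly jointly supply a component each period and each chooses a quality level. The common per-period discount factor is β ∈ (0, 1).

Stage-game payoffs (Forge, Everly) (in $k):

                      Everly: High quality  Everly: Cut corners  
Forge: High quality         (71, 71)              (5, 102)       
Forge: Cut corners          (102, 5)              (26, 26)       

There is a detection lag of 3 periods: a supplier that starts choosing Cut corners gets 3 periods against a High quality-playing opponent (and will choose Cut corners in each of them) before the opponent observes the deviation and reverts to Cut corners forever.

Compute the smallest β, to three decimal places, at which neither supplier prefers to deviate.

0.742

The best deviation is to choose Cut corners for all 3 undetected periods, earning 102 each, then 26 forever once detected.
Deviation value: 102(1−β^3)/(1−β) + 26β^3/(1−β); cooperation value: 71/(1−β).
IC: 71 ≥ 102(1−β^3) + 26β^3 = 102 − 76β^3.
So β^3 ≥ 31/76, giving β ≥ (31/76)^(1/3) ≈ 0.742.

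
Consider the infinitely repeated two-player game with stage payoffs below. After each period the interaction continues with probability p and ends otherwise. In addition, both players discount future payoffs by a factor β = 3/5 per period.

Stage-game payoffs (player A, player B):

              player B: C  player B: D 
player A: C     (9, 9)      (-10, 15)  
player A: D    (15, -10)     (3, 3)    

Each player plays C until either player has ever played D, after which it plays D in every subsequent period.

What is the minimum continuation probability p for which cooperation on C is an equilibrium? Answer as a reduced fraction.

With continuation probability p and discount β, the effective per-period discount factor is βp.
Grim-trigger IC: βp ≥ (15−9)/(15−3) = 1/2.
So p ≥ (1/2)/(3/5) = 5/6.

5/6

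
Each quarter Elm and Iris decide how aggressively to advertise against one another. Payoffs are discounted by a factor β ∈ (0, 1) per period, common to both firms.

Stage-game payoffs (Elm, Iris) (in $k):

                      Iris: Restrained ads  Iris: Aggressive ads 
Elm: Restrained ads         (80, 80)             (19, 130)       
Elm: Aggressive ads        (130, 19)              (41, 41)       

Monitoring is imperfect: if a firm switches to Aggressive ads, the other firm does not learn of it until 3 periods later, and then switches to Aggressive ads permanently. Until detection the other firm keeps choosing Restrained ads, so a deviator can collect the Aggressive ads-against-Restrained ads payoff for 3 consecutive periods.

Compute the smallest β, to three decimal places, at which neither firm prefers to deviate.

A deviator earns 130 for 3 periods, then 41 forever; cooperating earns 80 forever. Multiplying the IC by (1−β):
80 ≥ 130(1−β^3) + 41β^3, so 89·β^3 ≥ 50 and β^3 ≥ 50/89.
β ≥ (50/89)^(1/3) ≈ 0.825.

0.825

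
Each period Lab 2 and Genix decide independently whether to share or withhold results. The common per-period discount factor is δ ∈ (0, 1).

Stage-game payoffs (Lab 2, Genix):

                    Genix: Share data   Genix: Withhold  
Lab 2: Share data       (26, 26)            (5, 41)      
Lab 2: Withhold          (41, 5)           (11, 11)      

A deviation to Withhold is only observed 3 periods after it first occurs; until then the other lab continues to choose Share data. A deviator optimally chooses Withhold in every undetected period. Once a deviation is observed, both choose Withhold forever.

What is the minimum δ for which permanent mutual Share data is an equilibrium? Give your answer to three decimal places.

0.794

A deviator earns 41 for 3 periods, then 11 forever; cooperating earns 26 forever. Multiplying the IC by (1−δ):
26 ≥ 41(1−δ^3) + 11δ^3, so 30·δ^3 ≥ 15 and δ^3 ≥ 1/2.
δ ≥ (1/2)^(1/3) ≈ 0.794.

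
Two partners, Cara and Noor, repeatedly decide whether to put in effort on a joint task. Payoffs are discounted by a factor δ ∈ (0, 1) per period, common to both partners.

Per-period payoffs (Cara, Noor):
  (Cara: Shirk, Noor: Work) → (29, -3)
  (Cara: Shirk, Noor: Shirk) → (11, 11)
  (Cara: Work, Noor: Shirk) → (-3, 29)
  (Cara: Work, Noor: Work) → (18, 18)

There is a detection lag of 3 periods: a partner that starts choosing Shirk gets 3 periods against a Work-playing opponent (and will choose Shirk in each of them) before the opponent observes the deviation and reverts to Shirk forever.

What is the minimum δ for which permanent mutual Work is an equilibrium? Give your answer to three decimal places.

A deviator earns 29 for 3 periods, then 11 forever; cooperating earns 18 forever. Multiplying the IC by (1−δ):
18 ≥ 29(1−δ^3) + 11δ^3, so 18·δ^3 ≥ 11 and δ^3 ≥ 11/18.
δ ≥ (11/18)^(1/3) ≈ 0.849.

0.849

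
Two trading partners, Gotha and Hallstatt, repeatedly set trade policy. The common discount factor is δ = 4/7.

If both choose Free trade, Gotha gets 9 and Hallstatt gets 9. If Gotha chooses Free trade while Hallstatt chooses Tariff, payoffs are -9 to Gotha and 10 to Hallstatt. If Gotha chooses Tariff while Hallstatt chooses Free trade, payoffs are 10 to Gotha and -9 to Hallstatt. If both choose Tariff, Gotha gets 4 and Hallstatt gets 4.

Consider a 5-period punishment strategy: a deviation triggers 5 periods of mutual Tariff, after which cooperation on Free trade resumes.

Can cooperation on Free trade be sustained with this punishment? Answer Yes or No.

Yes

IC: δ+…+δ^5 ≥ (10−9)/(9−4) = 1/5.
At δ = 4/7: partial sum = 1.2521 ≥ 0.2000. Cooperation sustainable.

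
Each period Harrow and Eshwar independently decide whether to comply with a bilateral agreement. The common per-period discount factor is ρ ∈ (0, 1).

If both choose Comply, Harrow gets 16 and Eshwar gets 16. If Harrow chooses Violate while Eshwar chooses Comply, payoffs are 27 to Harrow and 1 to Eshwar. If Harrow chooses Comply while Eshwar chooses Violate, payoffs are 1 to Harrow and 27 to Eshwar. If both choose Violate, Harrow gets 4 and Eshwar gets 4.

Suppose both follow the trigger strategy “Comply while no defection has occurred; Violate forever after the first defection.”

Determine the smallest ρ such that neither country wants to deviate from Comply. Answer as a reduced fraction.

11/23

Cooperation forever yields 16 each period: 16/(1−ρ).
Deviating yields 27 once, then 4 forever: 27 + 4ρ/(1−ρ).
No profitable deviation requires 16/(1−ρ) ≥ 27 + 4ρ/(1−ρ).
Multiplying by (1−ρ): 16 ≥ 27(1−ρ) + 4ρ = 27 − 23ρ.
So 23ρ ≥ 11, i.e. ρ ≥ 11/23.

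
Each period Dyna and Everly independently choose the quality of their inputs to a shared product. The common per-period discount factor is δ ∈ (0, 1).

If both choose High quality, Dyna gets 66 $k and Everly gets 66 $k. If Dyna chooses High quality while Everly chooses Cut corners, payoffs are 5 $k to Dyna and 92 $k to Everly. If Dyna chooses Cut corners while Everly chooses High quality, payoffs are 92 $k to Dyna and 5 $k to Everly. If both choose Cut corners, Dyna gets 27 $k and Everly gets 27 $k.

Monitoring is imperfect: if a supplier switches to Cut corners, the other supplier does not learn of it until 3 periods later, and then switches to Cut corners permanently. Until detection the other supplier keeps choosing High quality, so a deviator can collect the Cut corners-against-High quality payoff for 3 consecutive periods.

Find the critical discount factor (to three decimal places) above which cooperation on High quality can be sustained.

0.737

The best deviation is to choose Cut corners for all 3 undetected periods, earning 92 each, then 27 forever once detected.
Deviation value: 92(1−δ^3)/(1−δ) + 27δ^3/(1−δ); cooperation value: 66/(1−δ).
IC: 66 ≥ 92(1−δ^3) + 27δ^3 = 92 − 65δ^3.
So δ^3 ≥ 26/65 = 2/5, giving δ ≥ (2/5)^(1/3) ≈ 0.737.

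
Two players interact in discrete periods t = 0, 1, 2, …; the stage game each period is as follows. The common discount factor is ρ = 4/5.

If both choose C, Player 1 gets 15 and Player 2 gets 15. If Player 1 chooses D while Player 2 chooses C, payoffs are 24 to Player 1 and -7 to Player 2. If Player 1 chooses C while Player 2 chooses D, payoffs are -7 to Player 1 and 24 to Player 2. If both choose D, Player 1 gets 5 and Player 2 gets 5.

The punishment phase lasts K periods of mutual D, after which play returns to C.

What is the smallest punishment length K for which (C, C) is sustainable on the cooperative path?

IC: ρ(1−ρ^K)/(1−ρ) ≥ (24−15)/(15−5) = 9/10.
With ρ = 4/5: need 1 − ρ^K ≥ 9/10·(1−4/5)/(4/5), i.e. ρ^K ≤ 0.7750.
Since (4/5)^1 = 0.8000 and (4/5)^2 = 0.6400, the smallest such K is 2.

2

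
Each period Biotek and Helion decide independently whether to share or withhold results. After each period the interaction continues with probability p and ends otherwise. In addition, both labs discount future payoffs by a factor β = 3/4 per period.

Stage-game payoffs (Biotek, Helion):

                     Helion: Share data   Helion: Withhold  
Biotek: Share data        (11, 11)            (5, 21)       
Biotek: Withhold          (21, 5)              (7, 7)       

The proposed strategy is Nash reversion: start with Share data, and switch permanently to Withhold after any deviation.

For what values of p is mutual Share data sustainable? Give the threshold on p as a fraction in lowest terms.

20/21

With continuation probability p and discount β, the effective per-period discount factor is βp.
Grim-trigger IC: βp ≥ (21−11)/(21−7) = 5/7.
So p ≥ (5/7)/(3/4) = 20/21.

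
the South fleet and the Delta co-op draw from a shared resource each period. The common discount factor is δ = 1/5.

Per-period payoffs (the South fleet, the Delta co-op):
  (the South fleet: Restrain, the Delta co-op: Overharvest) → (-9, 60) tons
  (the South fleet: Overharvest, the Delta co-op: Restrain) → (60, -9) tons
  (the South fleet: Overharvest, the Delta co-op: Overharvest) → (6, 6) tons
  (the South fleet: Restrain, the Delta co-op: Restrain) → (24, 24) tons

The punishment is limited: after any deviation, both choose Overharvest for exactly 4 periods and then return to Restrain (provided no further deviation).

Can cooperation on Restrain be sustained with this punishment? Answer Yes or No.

No

A one-shot deviation gives 60 now, then 6 for 4 periods, then back to 24.
Gain from deviating: (60−24) today; loss: (24−6) in each of the next 4 periods.
No-deviation condition: (24−6)(δ+…+δ^4) ≥ 60−24, i.e. δ+…+δ^4 ≥ 2.
At δ = 1/5: δ+…+δ^4 = 0.2496 < 2.0000.
So cooperation is not sustainable.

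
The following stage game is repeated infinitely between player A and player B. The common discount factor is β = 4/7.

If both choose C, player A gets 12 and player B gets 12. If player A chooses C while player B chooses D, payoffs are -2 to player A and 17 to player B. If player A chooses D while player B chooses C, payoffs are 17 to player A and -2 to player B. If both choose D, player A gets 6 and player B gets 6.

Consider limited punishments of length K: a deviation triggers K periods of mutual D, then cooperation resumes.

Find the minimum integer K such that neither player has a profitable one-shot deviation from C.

No profitable deviation requires (12−6)(β+…+β^K) ≥ 17−12, i.e. β+…+β^K ≥ 5/6 ≈ 0.8333.
With β = 4/7, the partial sums are K=1: 0.5714, K=2: 0.8980.
K = 2 is the first length at which the sum reaches 0.8333.

2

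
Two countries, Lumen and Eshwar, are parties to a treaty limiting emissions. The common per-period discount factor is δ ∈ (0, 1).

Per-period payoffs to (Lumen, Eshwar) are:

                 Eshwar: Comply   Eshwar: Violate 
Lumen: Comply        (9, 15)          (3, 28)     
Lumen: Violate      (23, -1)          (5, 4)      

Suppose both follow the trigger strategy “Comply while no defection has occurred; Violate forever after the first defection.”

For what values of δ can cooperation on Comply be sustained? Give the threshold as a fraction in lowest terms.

7/9

Lumen: cooperation gives 9 each period; deviation gives 23 once then 5 forever.
  9/(1−δ) ≥ 23 + 5δ/(1−δ) ⇒ δ ≥ 14/18 = 7/9.
Eshwar: cooperation gives 15 each period; deviation gives 28 once then 4 forever.
  δ ≥ 13/24.
Both must hold, so the binding constraint is Lumen's: δ ≥ 7/9.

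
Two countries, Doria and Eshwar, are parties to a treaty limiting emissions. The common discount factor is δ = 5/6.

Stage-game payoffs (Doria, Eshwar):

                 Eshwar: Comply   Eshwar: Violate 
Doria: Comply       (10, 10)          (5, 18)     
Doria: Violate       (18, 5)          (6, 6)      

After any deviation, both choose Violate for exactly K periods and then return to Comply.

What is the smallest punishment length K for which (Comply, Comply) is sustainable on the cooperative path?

3

IC: δ(1−δ^K)/(1−δ) ≥ (18−10)/(10−6) = 2.
With δ = 5/6: need 1 − δ^K ≥ 2·(1−5/6)/(5/6), i.e. δ^K ≤ 0.6000.
Since (5/6)^2 = 0.6944 and (5/6)^3 = 0.5787, the smallest such K is 3.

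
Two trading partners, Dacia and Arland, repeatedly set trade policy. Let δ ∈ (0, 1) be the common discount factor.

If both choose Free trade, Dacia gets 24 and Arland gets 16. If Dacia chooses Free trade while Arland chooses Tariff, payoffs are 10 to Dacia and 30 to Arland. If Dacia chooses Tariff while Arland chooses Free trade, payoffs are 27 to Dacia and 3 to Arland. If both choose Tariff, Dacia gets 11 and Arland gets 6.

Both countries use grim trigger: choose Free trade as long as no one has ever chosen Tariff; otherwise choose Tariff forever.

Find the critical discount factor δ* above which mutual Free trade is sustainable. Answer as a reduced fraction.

For Dacia: deviation gain 27−24 = 3, per-period punishment loss 24−11 = 13. IC gives δ ≥ 3/16.
For Arland: gain 14, loss 10 per period, so δ ≥ 14/24 = 7/12.
The tighter constraint is Arland's, so cooperation needs δ ≥ 7/12.

7/12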